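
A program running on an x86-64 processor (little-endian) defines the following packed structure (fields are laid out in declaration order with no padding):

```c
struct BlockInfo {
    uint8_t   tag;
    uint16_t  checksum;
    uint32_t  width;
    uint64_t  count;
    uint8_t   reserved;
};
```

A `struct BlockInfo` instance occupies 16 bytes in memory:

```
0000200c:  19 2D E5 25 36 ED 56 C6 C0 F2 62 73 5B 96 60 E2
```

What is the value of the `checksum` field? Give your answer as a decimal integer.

58669

`checksum` follows `tag` (1 byte), so it starts at byte offset 1 and occupies 2 bytes.
Bytes at offsets 1..2: 2D E5.
Little-endian: lowest address holds the least-significant byte.
Reassemble most-significant byte first: E5 2D → 0xE52D.
0xE52D = 58669.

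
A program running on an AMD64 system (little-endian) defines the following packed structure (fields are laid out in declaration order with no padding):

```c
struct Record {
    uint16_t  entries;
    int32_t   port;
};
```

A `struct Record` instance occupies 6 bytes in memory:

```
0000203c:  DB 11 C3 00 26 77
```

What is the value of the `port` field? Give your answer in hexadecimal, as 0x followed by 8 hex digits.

`port` follows `entries` (2 bytes), so it starts at byte offset 2 and occupies 4 bytes.
Bytes at offsets 2..5: C3 00 26 77.
In little-endian order the low byte comes first in memory.
Reassemble most-significant byte first: 77 26 00 C3 → 0x772600C3.

0x772600C3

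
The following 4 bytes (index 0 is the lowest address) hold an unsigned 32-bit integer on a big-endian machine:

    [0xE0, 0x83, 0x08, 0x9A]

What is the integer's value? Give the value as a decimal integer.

3766683802

In big-endian order the high byte comes first in memory.
The bytes are already most-significant first: 0xE083089A.
0xE083089A = 3766683802.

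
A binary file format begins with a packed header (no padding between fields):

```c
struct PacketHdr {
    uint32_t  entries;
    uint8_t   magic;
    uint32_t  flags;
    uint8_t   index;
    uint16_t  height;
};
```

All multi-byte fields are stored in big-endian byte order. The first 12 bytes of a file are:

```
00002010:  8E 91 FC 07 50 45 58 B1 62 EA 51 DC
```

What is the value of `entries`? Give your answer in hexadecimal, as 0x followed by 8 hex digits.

0x8E91FC07

`entries` is the first field, at byte offset 0, occupying 4 bytes.
Bytes at offsets 0..3: 8E 91 FC 07.
In big-endian order the high byte comes first in memory.
The bytes are already most-significant first: 0x8E91FC07.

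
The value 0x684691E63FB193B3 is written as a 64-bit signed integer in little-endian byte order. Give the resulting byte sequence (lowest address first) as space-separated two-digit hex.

Split into bytes (most-significant first): 68 46 91 E6 3F B1 93 B3.
Little-endian stores the least-significant byte at the lowest address.
So at ascending addresses the bytes are B3 93 B1 3F E6 91 46 68.

B3 93 B1 3F E6 91 46 68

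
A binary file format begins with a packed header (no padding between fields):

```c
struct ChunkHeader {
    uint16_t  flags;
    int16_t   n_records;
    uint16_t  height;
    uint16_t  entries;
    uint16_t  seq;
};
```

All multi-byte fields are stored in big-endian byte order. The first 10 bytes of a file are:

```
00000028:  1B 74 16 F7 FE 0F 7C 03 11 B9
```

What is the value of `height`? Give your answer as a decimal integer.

`height` follows `flags` (2 B), `n_records` (2 B), so it starts at offset 2 + 2 = 4 and occupies 2 bytes.
Bytes at offsets 4..5: FE 0F.
Big-endian stores the most-significant byte at the lowest address.
The bytes are already most-significant first: 0xFE0F.
0xFE0F = 65039.

65039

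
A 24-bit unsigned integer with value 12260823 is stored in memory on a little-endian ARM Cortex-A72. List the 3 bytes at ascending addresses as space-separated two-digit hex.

12260823 in hexadecimal, padded to 24 bits, is 0xBB15D7.
Split into bytes (most-significant first): BB 15 D7.
In little-endian order the low byte comes first in memory.
So at ascending addresses the bytes are D7 15 BB.

D7 15 BB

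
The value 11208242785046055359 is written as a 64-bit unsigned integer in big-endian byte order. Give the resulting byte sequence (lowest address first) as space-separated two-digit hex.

11208242785046055359 in hexadecimal, padded to 64 bits, is 0x9B8BAD6DDF0149BF.
Split into bytes (most-significant first): 9B 8B AD 6D DF 01 49 BF.
Big-endian stores the most-significant byte at the lowest address.
So the memory order matches the most-significant-first order: 9B 8B AD 6D DF 01 49 BF.

9B 8B AD 6D DF 01 49 BF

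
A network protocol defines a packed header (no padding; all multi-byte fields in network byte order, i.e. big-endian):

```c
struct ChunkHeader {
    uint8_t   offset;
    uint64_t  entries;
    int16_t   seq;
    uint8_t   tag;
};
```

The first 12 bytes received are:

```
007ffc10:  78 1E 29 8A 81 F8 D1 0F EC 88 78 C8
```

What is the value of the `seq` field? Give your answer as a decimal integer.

`seq` follows `offset` (1 B), `entries` (8 B), so it starts at offset 1 + 8 = 9 and occupies 2 bytes.
Bytes at offsets 9..10: 88 78.
Big-endian: lowest address holds the most-significant byte.
The bytes are already most-significant first: 0x8878.
Top bit is set, so as a signed 16-bit value this is 0x8878 − 2^16 = -30600.

-30600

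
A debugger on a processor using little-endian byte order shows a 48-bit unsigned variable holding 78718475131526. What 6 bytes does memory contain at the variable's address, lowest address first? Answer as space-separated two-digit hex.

78718475131526 in hexadecimal, padded to 48 bits, is 0x479812BF5A86.
Split into bytes (most-significant first): 47 98 12 BF 5A 86.
Little-endian stores the least-significant byte at the lowest address.
So at ascending addresses the bytes are 86 5A BF 12 98 47.

86 5A BF 12 98 47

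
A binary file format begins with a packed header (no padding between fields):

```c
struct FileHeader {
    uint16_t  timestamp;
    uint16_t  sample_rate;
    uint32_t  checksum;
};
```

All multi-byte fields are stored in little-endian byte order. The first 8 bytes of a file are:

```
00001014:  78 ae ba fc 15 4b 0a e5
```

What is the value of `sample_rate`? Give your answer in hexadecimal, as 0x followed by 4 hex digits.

`sample_rate` follows `timestamp` (2 bytes), so it starts at byte offset 2 and occupies 2 bytes.
Bytes at offsets 2..3: BA FC.
Little-endian: lowest address holds the least-significant byte.
Reassemble most-significant byte first: FC BA → 0xFCBA.

0xFCBA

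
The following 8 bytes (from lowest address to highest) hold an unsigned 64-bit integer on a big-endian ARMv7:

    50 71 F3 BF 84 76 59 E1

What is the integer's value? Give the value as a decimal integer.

In big-endian order the high byte comes first in memory.
The bytes are already most-significant first: 0x5071F3BF847659E1.
0x5071F3BF847659E1 = 5796682199289190881.

5796682199289190881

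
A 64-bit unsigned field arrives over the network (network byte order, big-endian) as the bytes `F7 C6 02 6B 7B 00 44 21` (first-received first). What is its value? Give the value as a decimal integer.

17853960433405281313

Big-endian stores the most-significant byte at the lowest address.
The bytes are already most-significant first: 0xF7C6026B7B004421.
0xF7C6026B7B004421 = 17853960433405281313.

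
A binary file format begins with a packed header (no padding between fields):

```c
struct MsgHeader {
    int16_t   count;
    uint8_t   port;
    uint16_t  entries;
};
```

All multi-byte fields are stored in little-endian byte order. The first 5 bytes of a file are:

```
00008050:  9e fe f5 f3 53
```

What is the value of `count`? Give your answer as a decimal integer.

-354

`count` is the first field, at byte offset 0, occupying 2 bytes.
Bytes at offsets 0..1: 9E FE.
Little-endian stores the least-significant byte at the lowest address.
Reassemble most-significant byte first: FE 9E → 0xFE9E.
Top bit is set, so as a signed 16-bit value this is 0xFE9E − 2^16 = -354.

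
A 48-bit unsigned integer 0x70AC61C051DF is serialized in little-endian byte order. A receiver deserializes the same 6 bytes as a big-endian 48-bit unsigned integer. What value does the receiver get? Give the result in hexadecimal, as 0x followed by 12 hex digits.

0xDF51C061AC70

Stored little-endian, the bytes at ascending addresses are DF 51 C0 61 AC 70.
Read back as big-endian, the last byte is least significant, giving 0xDF51C061AC70.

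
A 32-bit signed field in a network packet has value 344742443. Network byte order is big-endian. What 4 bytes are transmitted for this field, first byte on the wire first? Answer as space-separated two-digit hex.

14 8C 5A 2B

344742443 in hexadecimal, padded to 32 bits, is 0x148C5A2B.
Split into bytes (most-significant first): 14 8C 5A 2B.
Big-endian: lowest address holds the most-significant byte.
So the memory order matches the most-significant-first order: 14 8C 5A 2B.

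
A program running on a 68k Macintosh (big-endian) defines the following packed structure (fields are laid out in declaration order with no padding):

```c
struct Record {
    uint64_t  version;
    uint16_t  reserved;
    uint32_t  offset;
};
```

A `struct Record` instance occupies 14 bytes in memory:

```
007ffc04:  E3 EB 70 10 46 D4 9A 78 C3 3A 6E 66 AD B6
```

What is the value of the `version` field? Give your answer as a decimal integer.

16423343681346771576

`version` is the first field, at byte offset 0, occupying 8 bytes.
Bytes at offsets 0..7: E3 EB 70 10 46 D4 9A 78.
Big-endian: lowest address holds the most-significant byte.
The bytes are already most-significant first: 0xE3EB701046D49A78.
0xE3EB701046D49A78 = 16423343681346771576.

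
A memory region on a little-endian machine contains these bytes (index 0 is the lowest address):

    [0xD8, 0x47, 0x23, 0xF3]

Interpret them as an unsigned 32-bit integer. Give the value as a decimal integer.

In little-endian order the low byte comes first in memory.
Reassemble most-significant byte first: F3 23 47 D8 → 0xF32347D8.
0xF32347D8 = 4079175640.

4079175640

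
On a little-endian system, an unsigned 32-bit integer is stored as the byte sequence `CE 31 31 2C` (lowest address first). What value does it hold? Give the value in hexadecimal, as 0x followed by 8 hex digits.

0x2C3131CE

In little-endian order the low byte comes first in memory.
Reassemble most-significant byte first: 2C 31 31 CE → 0x2C3131CE.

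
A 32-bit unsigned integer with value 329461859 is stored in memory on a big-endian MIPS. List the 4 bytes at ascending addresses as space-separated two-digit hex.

329461859 in hexadecimal, padded to 32 bits, is 0x13A33063.
Split into bytes (most-significant first): 13 A3 30 63.
Big-endian stores the most-significant byte at the lowest address.
So the memory order matches the most-significant-first order: 13 A3 30 63.

13 A3 30 63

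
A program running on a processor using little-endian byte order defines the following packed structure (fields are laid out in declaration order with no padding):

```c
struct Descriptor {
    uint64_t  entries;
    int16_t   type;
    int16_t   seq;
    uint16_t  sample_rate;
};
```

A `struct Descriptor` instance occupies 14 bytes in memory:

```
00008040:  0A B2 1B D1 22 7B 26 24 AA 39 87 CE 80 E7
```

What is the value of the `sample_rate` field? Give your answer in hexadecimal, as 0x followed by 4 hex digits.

`sample_rate` follows `entries` (8 B), `type` (2 B), `seq` (2 B), so it starts at offset 8 + 2 + 2 = 12 and occupies 2 bytes.
Bytes at offsets 12..13: 80 E7.
Little-endian: lowest address holds the least-significant byte.
Reassemble most-significant byte first: E7 80 → 0xE780.

0xE780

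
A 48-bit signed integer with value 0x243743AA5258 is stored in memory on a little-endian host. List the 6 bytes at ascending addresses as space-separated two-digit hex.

58 52 AA 43 37 24

Split into bytes (most-significant first): 24 37 43 AA 52 58.
Little-endian: lowest address holds the least-significant byte.
So at ascending addresses the bytes are 58 52 AA 43 37 24.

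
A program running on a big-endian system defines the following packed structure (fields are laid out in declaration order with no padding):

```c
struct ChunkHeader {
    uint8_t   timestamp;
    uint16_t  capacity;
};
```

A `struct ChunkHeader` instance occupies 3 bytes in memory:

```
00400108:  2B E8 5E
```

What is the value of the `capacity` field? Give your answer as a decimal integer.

59486

`capacity` follows `timestamp` (1 byte), so it starts at byte offset 1 and occupies 2 bytes.
Bytes at offsets 1..2: E8 5E.
Big-endian: lowest address holds the most-significant byte.
The bytes are already most-significant first: 0xE85E.
0xE85E = 59486.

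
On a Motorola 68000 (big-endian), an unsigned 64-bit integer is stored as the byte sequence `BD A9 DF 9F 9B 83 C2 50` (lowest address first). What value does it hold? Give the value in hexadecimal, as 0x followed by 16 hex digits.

In big-endian order the high byte comes first in memory.
The bytes are already most-significant first: 0xBDA9DF9F9B83C250.

0xBDA9DF9F9B83C250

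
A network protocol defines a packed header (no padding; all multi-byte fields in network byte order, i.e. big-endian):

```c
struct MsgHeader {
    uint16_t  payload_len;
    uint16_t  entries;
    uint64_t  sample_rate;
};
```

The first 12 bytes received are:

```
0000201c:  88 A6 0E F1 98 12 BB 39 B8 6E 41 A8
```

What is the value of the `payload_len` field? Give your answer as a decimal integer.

`payload_len` is the first field, at byte offset 0, occupying 2 bytes.
Bytes at offsets 0..1: 88 A6.
Big-endian stores the most-significant byte at the lowest address.
The bytes are already most-significant first: 0x88A6.
0x88A6 = 34982.

34982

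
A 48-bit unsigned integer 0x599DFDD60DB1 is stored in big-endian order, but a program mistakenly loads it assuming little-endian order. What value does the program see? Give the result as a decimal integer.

194672999636313

Stored big-endian, the bytes at ascending addresses are 59 9D FD D6 0D B1.
Read back as little-endian, the first byte is least significant, giving 0xB10DD6FD9D59.
0xB10DD6FD9D59 = 194672999636313.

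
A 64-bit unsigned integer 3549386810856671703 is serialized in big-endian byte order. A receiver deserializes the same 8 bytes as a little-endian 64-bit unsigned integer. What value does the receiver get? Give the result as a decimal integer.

3549386810856671703 in 64-bit hexadecimal is 0x3141F47FBF9189D7.
Stored big-endian, the bytes at ascending addresses are 31 41 F4 7F BF 91 89 D7.
Read back as little-endian, the first byte is least significant, giving 0xD78991BF7FF44131.
0xD78991BF7FF44131 = 15531105041635361073.

15531105041635361073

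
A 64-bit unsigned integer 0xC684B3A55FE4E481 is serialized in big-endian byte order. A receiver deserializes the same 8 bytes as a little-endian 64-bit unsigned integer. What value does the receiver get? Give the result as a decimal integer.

Stored big-endian, the bytes at ascending addresses are C6 84 B3 A5 5F E4 E4 81.
Read back as little-endian, the first byte is least significant, giving 0x81E4E45FA5B384C6.
0x81E4E45FA5B384C6 = 9359857025035764934.

9359857025035764934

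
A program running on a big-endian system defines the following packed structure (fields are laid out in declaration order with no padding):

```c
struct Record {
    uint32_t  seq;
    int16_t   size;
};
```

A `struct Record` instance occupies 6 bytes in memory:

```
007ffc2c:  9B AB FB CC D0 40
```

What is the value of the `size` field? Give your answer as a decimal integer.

`size` follows `seq` (4 bytes), so it starts at byte offset 4 and occupies 2 bytes.
Bytes at offsets 4..5: D0 40.
Big-endian stores the most-significant byte at the lowest address.
The bytes are already most-significant first: 0xD040.
Top bit is set, so as a signed 16-bit value this is 0xD040 − 2^16 = -12224.

-12224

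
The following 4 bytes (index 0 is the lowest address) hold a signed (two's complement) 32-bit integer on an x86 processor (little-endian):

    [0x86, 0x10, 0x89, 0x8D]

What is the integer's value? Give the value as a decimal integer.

Little-endian stores the least-significant byte at the lowest address.
Reassemble most-significant byte first: 8D 89 10 86 → 0x8D891086.
Top bit is set, so as a signed 32-bit value this is 0x8D891086 − 2^32 = -1920397178.

-1920397178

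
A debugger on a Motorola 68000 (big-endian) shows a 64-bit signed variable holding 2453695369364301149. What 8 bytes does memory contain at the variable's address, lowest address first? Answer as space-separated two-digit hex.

22 0D 46 F0 2D FA E5 5D

2453695369364301149 in hexadecimal, padded to 64 bits, is 0x220D46F02DFAE55D.
Split into bytes (most-significant first): 22 0D 46 F0 2D FA E5 5D.
Big-endian: lowest address holds the most-significant byte.
So the memory order matches the most-significant-first order: 22 0D 46 F0 2D FA E5 5D.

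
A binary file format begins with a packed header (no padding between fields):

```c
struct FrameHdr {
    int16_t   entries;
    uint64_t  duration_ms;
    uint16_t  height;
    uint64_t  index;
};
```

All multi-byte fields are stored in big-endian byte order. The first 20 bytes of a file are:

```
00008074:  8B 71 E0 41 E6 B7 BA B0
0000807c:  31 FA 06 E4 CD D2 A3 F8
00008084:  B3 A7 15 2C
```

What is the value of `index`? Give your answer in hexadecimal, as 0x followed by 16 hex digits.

`index` follows `entries` (2 B), `duration_ms` (8 B), `height` (2 B), so it starts at offset 2 + 8 + 2 = 12 and occupies 8 bytes.
Bytes at offsets 12..19: CD D2 A3 F8 B3 A7 15 2C.
Big-endian stores the most-significant byte at the lowest address.
The bytes are already most-significant first: 0xCDD2A3F8B3A7152C.

0xCDD2A3F8B3A7152C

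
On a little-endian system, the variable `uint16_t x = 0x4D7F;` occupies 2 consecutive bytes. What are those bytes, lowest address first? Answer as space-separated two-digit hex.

Split into bytes (most-significant first): 4D 7F.
Little-endian: lowest address holds the least-significant byte.
So at ascending addresses the bytes are 7F 4D.

7F 4D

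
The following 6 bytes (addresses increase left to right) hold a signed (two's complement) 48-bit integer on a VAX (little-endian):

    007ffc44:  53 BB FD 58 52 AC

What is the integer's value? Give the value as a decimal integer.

-92005296391341

Little-endian stores the least-significant byte at the lowest address.
Reassemble most-significant byte first: AC 52 58 FD BB 53 → 0xAC5258FDBB53.
Top bit is set, so as a signed 48-bit value this is 0xAC5258FDBB53 − 2^48 = -92005296391341.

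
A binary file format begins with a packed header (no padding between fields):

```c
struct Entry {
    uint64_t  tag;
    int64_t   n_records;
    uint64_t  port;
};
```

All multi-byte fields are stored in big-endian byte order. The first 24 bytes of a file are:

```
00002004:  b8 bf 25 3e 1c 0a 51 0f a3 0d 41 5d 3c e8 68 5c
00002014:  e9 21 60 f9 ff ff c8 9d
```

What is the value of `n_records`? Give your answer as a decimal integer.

-6697625202120431524

`n_records` follows `tag` (8 bytes), so it starts at byte offset 8 and occupies 8 bytes.
Bytes at offsets 8..15: A3 0D 41 5D 3C E8 68 5C.
Big-endian: lowest address holds the most-significant byte.
The bytes are already most-significant first: 0xA30D415D3CE8685C.
Top bit is set, so as a signed 64-bit value this is 0xA30D415D3CE8685C − 2^64 = -6697625202120431524.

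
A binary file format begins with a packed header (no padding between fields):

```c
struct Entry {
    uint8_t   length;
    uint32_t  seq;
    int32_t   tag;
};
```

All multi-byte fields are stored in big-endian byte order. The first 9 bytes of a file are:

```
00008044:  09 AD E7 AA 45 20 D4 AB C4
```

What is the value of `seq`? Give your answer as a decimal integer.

2917640773

`seq` follows `length` (1 byte), so it starts at byte offset 1 and occupies 4 bytes.
Bytes at offsets 1..4: AD E7 AA 45.
Big-endian stores the most-significant byte at the lowest address.
The bytes are already most-significant first: 0xADE7AA45.
0xADE7AA45 = 2917640773.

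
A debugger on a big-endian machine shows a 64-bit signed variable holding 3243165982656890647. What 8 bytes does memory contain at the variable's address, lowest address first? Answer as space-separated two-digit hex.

2D 02 0A 47 37 E5 07 17

3243165982656890647 in hexadecimal, padded to 64 bits, is 0x2D020A4737E50717.
Split into bytes (most-significant first): 2D 02 0A 47 37 E5 07 17.
Big-endian stores the most-significant byte at the lowest address.
So the memory order matches the most-significant-first order: 2D 02 0A 47 37 E5 07 17.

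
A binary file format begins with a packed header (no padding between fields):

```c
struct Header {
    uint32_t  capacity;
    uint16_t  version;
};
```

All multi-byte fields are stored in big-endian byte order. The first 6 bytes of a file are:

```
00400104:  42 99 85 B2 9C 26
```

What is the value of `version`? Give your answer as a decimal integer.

`version` follows `capacity` (4 bytes), so it starts at byte offset 4 and occupies 2 bytes.
Bytes at offsets 4..5: 9C 26.
In big-endian order the high byte comes first in memory.
The bytes are already most-significant first: 0x9C26.
0x9C26 = 39974.

39974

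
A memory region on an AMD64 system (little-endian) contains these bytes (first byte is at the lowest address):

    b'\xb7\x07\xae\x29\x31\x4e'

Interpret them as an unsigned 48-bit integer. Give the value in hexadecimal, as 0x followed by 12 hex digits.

Little-endian stores the least-significant byte at the lowest address.
Reassemble most-significant byte first: 4E 31 29 AE 07 B7 → 0x4E3129AE07B7.

0x4E3129AE07B7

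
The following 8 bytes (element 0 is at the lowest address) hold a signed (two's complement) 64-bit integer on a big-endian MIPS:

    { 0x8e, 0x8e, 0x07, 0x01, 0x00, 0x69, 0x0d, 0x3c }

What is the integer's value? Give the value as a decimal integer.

Big-endian: lowest address holds the most-significant byte.
The bytes are already most-significant first: 0x8E8E070100690D3C.
Top bit is set, so as a signed 64-bit value this is 0x8E8E070100690D3C − 2^64 = -8174588572747625156.

-8174588572747625156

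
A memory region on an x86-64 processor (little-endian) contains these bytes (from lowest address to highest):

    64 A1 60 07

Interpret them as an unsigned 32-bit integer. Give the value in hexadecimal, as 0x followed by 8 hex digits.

0x0760A164

Little-endian: lowest address holds the least-significant byte.
Reassemble most-significant byte first: 07 60 A1 64 → 0x0760A164.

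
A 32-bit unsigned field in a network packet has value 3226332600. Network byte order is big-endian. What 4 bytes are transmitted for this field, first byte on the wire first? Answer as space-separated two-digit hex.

C0 4D ED B8

3226332600 in hexadecimal, padded to 32 bits, is 0xC04DEDB8.
Split into bytes (most-significant first): C0 4D ED B8.
Big-endian stores the most-significant byte at the lowest address.
So the memory order matches the most-significant-first order: C0 4D ED B8.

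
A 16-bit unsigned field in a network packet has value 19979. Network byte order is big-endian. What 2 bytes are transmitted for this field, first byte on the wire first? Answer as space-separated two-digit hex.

19979 in hexadecimal, padded to 16 bits, is 0x4E0B.
Split into bytes (most-significant first): 4E 0B.
In big-endian order the high byte comes first in memory.
So the memory order matches the most-significant-first order: 4E 0B.

4E 0B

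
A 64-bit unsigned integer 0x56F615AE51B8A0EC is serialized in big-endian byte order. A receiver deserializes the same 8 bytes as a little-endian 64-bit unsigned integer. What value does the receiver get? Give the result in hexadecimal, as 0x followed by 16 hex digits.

Stored big-endian, the bytes at ascending addresses are 56 F6 15 AE 51 B8 A0 EC.
Read back as little-endian, the first byte is least significant, giving 0xECA0B851AE15F656.

0xECA0B851AE15F656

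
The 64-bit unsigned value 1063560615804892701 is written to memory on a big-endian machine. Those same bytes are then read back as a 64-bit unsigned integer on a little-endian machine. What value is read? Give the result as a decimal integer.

2122925775522284046

1063560615804892701 in 64-bit hexadecimal is 0x0EC286BEBE25761D.
Stored big-endian, the bytes at ascending addresses are 0E C2 86 BE BE 25 76 1D.
Read back as little-endian, the first byte is least significant, giving 0x1D7625BEBE86C20E.
0x1D7625BEBE86C20E = 2122925775522284046.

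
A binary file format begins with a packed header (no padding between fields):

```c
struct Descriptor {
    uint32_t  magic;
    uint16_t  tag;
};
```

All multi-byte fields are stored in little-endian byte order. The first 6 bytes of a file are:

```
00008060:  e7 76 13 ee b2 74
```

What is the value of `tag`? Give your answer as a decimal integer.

`tag` follows `magic` (4 bytes), so it starts at byte offset 4 and occupies 2 bytes.
Bytes at offsets 4..5: B2 74.
Little-endian: lowest address holds the least-significant byte.
Reassemble most-significant byte first: 74 B2 → 0x74B2.
0x74B2 = 29874.

29874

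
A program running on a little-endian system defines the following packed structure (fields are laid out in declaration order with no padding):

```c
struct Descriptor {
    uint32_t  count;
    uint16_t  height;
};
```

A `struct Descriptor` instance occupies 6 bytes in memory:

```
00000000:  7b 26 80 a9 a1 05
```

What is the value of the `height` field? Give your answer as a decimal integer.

`height` follows `count` (4 bytes), so it starts at byte offset 4 and occupies 2 bytes.
Bytes at offsets 4..5: A1 05.
In little-endian order the low byte comes first in memory.
Reassemble most-significant byte first: 05 A1 → 0x05A1.
0x05A1 = 1441.

1441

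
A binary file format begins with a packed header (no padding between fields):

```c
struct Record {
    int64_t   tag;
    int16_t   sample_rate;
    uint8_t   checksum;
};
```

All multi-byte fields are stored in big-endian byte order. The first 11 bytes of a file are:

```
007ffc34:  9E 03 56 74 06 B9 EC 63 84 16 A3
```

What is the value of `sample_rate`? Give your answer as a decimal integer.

`sample_rate` follows `tag` (8 bytes), so it starts at byte offset 8 and occupies 2 bytes.
Bytes at offsets 8..9: 84 16.
In big-endian order the high byte comes first in memory.
The bytes are already most-significant first: 0x8416.
Top bit is set, so as a signed 16-bit value this is 0x8416 − 2^16 = -31722.

-31722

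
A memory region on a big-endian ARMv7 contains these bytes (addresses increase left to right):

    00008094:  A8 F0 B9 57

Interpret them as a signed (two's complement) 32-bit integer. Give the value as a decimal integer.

Big-endian stores the most-significant byte at the lowest address.
The bytes are already most-significant first: 0xA8F0B957.
Top bit is set, so as a signed 32-bit value this is 0xA8F0B957 − 2^32 = -1460618921.

-1460618921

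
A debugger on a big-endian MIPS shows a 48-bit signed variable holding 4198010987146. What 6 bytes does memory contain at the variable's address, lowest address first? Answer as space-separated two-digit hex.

4198010987146 in hexadecimal, padded to 48 bits, is 0x03D16CF4228A.
Split into bytes (most-significant first): 03 D1 6C F4 22 8A.
Big-endian: lowest address holds the most-significant byte.
So the memory order matches the most-significant-first order: 03 D1 6C F4 22 8A.

03 D1 6C F4 22 8A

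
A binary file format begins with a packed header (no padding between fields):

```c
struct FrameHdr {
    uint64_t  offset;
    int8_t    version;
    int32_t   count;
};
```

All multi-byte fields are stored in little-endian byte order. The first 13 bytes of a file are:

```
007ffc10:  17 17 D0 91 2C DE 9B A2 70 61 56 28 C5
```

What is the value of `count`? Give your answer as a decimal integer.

-987212191

`count` follows `offset` (8 B), `version` (1 B), so it starts at offset 8 + 1 = 9 and occupies 4 bytes.
Bytes at offsets 9..12: 61 56 28 C5.
Little-endian: lowest address holds the least-significant byte.
Reassemble most-significant byte first: C5 28 56 61 → 0xC5285661.
Top bit is set, so as a signed 32-bit value this is 0xC5285661 − 2^32 = -987212191.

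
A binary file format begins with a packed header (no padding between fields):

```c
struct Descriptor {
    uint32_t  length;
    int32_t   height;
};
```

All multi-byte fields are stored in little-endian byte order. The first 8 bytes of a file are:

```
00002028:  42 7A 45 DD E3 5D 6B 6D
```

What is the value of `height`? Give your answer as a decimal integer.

1835752931

`height` follows `length` (4 bytes), so it starts at byte offset 4 and occupies 4 bytes.
Bytes at offsets 4..7: E3 5D 6B 6D.
Little-endian: lowest address holds the least-significant byte.
Reassemble most-significant byte first: 6D 6B 5D E3 → 0x6D6B5DE3.
0x6D6B5DE3 = 1835752931.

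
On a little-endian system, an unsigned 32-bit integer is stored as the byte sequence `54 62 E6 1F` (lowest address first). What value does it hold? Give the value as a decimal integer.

Little-endian: lowest address holds the least-significant byte.
Reassemble most-significant byte first: 1F E6 62 54 → 0x1FE66254.
0x1FE66254 = 535192148.

535192148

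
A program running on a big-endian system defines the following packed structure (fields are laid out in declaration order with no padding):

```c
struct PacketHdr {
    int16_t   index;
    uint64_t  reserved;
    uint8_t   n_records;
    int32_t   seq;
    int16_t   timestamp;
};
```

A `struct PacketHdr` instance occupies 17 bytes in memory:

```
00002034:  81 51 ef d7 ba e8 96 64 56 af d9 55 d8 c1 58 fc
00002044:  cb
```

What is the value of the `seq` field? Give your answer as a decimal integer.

1440268632

`seq` follows `index` (2 B), `reserved` (8 B), `n_records` (1 B), so it starts at offset 2 + 8 + 1 = 11 and occupies 4 bytes.
Bytes at offsets 11..14: 55 D8 C1 58.
In big-endian order the high byte comes first in memory.
The bytes are already most-significant first: 0x55D8C158.
0x55D8C158 = 1440268632.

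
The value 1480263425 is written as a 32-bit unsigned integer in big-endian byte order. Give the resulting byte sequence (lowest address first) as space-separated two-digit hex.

58 3B 07 01

1480263425 in hexadecimal, padded to 32 bits, is 0x583B0701.
Split into bytes (most-significant first): 58 3B 07 01.
Big-endian stores the most-significant byte at the lowest address.
So the memory order matches the most-significant-first order: 58 3B 07 01.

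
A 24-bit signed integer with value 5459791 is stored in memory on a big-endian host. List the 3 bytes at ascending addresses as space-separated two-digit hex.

53 4F 4F

5459791 in hexadecimal, padded to 24 bits, is 0x534F4F.
Split into bytes (most-significant first): 53 4F 4F.
Big-endian stores the most-significant byte at the lowest address.
So the memory order matches the most-significant-first order: 53 4F 4F.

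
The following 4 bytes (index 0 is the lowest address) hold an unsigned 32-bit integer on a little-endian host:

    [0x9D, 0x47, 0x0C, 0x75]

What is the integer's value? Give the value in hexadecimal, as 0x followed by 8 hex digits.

0x750C479D

Little-endian stores the least-significant byte at the lowest address.
Reassemble most-significant byte first: 75 0C 47 9D → 0x750C479D.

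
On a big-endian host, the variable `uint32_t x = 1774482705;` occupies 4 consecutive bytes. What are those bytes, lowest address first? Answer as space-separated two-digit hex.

69 C4 75 11

1774482705 in hexadecimal, padded to 32 bits, is 0x69C47511.
Split into bytes (most-significant first): 69 C4 75 11.
In big-endian order the high byte comes first in memory.
So the memory order matches the most-significant-first order: 69 C4 75 11.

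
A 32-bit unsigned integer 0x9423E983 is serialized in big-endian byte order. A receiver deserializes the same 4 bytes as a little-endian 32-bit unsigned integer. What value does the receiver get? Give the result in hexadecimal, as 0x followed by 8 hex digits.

Stored big-endian, the bytes at ascending addresses are 94 23 E9 83.
Read back as little-endian, the first byte is least significant, giving 0x83E92394.

0x83E92394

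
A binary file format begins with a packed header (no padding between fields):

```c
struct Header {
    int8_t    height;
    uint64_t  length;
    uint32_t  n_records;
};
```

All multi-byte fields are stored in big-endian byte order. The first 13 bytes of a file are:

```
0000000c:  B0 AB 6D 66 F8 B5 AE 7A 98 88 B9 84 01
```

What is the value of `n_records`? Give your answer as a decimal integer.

2293859329

`n_records` follows `height` (1 B), `length` (8 B), so it starts at offset 1 + 8 = 9 and occupies 4 bytes.
Bytes at offsets 9..12: 88 B9 84 01.
In big-endian order the high byte comes first in memory.
The bytes are already most-significant first: 0x88B98401.
0x88B98401 = 2293859329.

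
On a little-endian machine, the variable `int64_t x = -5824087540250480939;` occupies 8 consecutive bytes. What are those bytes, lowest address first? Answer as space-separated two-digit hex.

D5 6E 97 4E 3D AF 2C AF

Two's complement of -5824087540250480939 in 64 bits: 5824087540250480939 = 0x50D350C2B168912B; invert → 0xAF2CAF3D4E976ED4; add 1 → 0xAF2CAF3D4E976ED5.
Split into bytes (most-significant first): AF 2C AF 3D 4E 97 6E D5.
Little-endian: lowest address holds the least-significant byte.
So at ascending addresses the bytes are D5 6E 97 4E 3D AF 2C AF.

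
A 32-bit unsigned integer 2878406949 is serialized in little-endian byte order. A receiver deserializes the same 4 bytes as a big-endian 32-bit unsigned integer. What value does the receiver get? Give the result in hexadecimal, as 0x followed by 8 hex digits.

2878406949 in 32-bit hexadecimal is 0xAB910125.
Stored little-endian, the bytes at ascending addresses are 25 01 91 AB.
Read back as big-endian, the last byte is least significant, giving 0x250191AB.

0x250191AB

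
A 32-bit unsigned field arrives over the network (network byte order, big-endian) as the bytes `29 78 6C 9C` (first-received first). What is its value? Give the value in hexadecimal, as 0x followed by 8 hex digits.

0x29786C9C

In big-endian order the high byte comes first in memory.
The bytes are already most-significant first: 0x29786C9C.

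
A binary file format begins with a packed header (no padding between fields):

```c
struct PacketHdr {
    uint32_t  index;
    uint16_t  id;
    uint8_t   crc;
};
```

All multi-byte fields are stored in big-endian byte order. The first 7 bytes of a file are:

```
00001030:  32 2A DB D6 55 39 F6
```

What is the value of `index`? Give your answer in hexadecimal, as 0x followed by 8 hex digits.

`index` is the first field, at byte offset 0, occupying 4 bytes.
Bytes at offsets 0..3: 32 2A DB D6.
Big-endian stores the most-significant byte at the lowest address.
The bytes are already most-significant first: 0x322ADBD6.

0x322ADBD6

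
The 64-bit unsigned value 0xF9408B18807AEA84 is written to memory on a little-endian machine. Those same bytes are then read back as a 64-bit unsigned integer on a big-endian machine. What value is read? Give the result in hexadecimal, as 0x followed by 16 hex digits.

Stored little-endian, the bytes at ascending addresses are 84 EA 7A 80 18 8B 40 F9.
Read back as big-endian, the last byte is least significant, giving 0x84EA7A80188B40F9.

0x84EA7A80188B40F9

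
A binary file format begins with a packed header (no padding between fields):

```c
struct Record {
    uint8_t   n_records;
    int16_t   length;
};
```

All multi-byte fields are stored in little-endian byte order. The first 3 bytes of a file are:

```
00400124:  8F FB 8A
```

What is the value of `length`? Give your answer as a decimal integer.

-29957

`length` follows `n_records` (1 byte), so it starts at byte offset 1 and occupies 2 bytes.
Bytes at offsets 1..2: FB 8A.
Little-endian stores the least-significant byte at the lowest address.
Reassemble most-significant byte first: 8A FB → 0x8AFB.
Top bit is set, so as a signed 16-bit value this is 0x8AFB − 2^16 = -29957.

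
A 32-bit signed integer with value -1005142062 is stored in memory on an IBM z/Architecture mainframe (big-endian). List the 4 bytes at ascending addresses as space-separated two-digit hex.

C4 16 BF D2

Two's complement of -1005142062 in 32 bits: 1005142062 = 0x3BE9402E; invert → 0xC416BFD1; add 1 → 0xC416BFD2.
Split into bytes (most-significant first): C4 16 BF D2.
Big-endian: lowest address holds the most-significant byte.
So the memory order matches the most-significant-first order: C4 16 BF D2.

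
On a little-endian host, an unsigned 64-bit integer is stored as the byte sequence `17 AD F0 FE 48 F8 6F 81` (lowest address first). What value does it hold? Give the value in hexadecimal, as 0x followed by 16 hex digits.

In little-endian order the low byte comes first in memory.
Reassemble most-significant byte first: 81 6F F8 48 FE F0 AD 17 → 0x816FF848FEF0AD17.

0x816FF848FEF0AD17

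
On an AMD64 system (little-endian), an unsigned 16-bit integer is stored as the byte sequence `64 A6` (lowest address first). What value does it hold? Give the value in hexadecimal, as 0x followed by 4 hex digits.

Little-endian stores the least-significant byte at the lowest address.
Reassemble most-significant byte first: A6 64 → 0xA664.

0xA664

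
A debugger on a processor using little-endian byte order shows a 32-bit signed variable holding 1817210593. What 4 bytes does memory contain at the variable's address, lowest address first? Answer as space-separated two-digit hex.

1817210593 in hexadecimal, padded to 32 bits, is 0x6C506EE1.
Split into bytes (most-significant first): 6C 50 6E E1.
Little-endian: lowest address holds the least-significant byte.
So at ascending addresses the bytes are E1 6E 50 6C.

E1 6E 50 6C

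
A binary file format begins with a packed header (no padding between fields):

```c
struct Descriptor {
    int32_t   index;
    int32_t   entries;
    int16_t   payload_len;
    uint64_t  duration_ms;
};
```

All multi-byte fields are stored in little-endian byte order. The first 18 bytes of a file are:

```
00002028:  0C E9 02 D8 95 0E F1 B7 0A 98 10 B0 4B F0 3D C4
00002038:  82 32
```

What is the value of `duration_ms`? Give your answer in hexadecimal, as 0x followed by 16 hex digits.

0x3282C43DF04BB010

`duration_ms` follows `index` (4 B), `entries` (4 B), `payload_len` (2 B), so it starts at offset 4 + 4 + 2 = 10 and occupies 8 bytes.
Bytes at offsets 10..17: 10 B0 4B F0 3D C4 82 32.
In little-endian order the low byte comes first in memory.
Reassemble most-significant byte first: 32 82 C4 3D F0 4B B0 10 → 0x3282C43DF04BB010.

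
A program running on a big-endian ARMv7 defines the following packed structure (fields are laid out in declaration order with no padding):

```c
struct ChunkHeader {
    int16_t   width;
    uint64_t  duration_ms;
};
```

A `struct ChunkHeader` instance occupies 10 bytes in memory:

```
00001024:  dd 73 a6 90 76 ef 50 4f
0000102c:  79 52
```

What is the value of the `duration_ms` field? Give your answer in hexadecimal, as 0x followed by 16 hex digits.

`duration_ms` follows `width` (2 bytes), so it starts at byte offset 2 and occupies 8 bytes.
Bytes at offsets 2..9: A6 90 76 EF 50 4F 79 52.
Big-endian stores the most-significant byte at the lowest address.
The bytes are already most-significant first: 0xA69076EF504F7952.

0xA69076EF504F7952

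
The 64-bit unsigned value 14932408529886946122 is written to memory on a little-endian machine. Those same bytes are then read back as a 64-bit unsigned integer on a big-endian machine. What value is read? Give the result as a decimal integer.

14932408529886946122 in 64-bit hexadecimal is 0xCF3A927150ECA34A.
Stored little-endian, the bytes at ascending addresses are 4A A3 EC 50 71 92 3A CF.
Read back as big-endian, the last byte is least significant, giving 0x4AA3EC5071923ACF.
0x4AA3EC5071923ACF = 5378402210257451727.

5378402210257451727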